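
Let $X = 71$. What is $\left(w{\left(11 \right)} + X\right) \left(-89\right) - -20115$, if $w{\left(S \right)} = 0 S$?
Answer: $13796$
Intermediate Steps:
$w{\left(S \right)} = 0$
$\left(w{\left(11 \right)} + X\right) \left(-89\right) - -20115 = \left(0 + 71\right) \left(-89\right) - -20115 = 71 \left(-89\right) + 20115 = -6319 + 20115 = 13796$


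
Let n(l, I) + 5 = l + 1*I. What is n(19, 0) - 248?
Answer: -234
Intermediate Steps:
n(l, I) = -5 + I + l (n(l, I) = -5 + (l + 1*I) = -5 + (l + I) = -5 + (I + l) = -5 + I + l)
n(19, 0) - 248 = (-5 + 0 + 19) - 248 = 14 - 248 = -234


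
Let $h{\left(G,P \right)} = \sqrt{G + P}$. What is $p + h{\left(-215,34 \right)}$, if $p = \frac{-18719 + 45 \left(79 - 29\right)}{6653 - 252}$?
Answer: $- \frac{16469}{6401} + i \sqrt{181} \approx -2.5729 + 13.454 i$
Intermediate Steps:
$p = - \frac{16469}{6401}$ ($p = \frac{-18719 + 45 \cdot 50}{6401} = \left(-18719 + 2250\right) \frac{1}{6401} = \left(-16469\right) \frac{1}{6401} = - \frac{16469}{6401} \approx -2.5729$)
$p + h{\left(-215,34 \right)} = - \frac{16469}{6401} + \sqrt{-215 + 34} = - \frac{16469}{6401} + \sqrt{-181} = - \frac{16469}{6401} + i \sqrt{181}$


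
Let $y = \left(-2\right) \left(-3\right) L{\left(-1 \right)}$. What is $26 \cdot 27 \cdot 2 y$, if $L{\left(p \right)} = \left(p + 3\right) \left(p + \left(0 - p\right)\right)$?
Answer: $0$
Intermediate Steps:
$L{\left(p \right)} = 0$ ($L{\left(p \right)} = \left(3 + p\right) \left(p - p\right) = \left(3 + p\right) 0 = 0$)
$y = 0$ ($y = \left(-2\right) \left(-3\right) 0 = 6 \cdot 0 = 0$)
$26 \cdot 27 \cdot 2 y = 26 \cdot 27 \cdot 2 \cdot 0 = 702 \cdot 0 = 0$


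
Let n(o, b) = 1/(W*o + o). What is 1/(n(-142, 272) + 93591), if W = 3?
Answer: 568/53159687 ≈ 1.0685e-5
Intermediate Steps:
n(o, b) = 1/(4*o) (n(o, b) = 1/(3*o + o) = 1/(4*o))
1/(n(-142, 272) + 93591) = 1/((1/4)/(-142) + 93591) = 1/((1/4)*(-1/142) + 93591) = 1/(-1/568 + 93591) = 1/(53159687/568) = 568/53159687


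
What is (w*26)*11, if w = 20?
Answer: 5720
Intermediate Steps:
(w*26)*11 = (20*26)*11 = 520*11 = 5720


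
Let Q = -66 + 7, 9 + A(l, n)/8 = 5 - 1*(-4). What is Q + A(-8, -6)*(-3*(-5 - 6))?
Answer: -59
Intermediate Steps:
A(l, n) = 0 (A(l, n) = -72 + 8*(5 - 1*(-4)) = -72 + 8*(5 + 4) = -72 + 8*9 = -72 + 72 = 0)
Q = -59
Q + A(-8, -6)*(-3*(-5 - 6)) = -59 + 0*(-3*(-5 - 6)) = -59 + 0*(-3*(-11)) = -59 + 0*33 = -59 + 0 = -59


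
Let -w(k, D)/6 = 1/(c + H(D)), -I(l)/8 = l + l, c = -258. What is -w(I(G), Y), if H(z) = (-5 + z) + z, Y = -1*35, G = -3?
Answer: -2/111 ≈ -0.018018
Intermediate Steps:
Y = -35
H(z) = -5 + 2*z
I(l) = -16*l (I(l) = -8*(l + l) = -16*l)
w(k, D) = -6/(-263 + 2*D) (w(k, D) = -6/(-258 + (-5 + 2*D)) = -6/(-263 + 2*D))
-w(I(G), Y) = -(-6)/(-263 + 2*(-35)) = -(-6)/(-263 - 70) = -(-6)/(-333) = -(-6)*(-1)/333 = -1*2/111 = -2/111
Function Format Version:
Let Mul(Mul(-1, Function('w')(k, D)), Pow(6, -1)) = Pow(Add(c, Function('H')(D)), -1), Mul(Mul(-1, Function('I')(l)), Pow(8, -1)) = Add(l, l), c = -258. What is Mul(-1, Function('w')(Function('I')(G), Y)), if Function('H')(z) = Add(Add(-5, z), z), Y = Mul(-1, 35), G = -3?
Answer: Rational(-2, 111) ≈ -0.018018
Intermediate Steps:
Y = -35
Function('H')(z) = Add(-5, Mul(2, z))
Function('I')(l) = Mul(-16, l) (Function('I')(l) = Mul(-8, Add(l, l)) = Mul(-8, Mul(2, l)) = Mul(-16, l))
Function('w')(k, D) = Mul(-6, Pow(Add(-263, Mul(2, D)), -1)) (Function('w')(k, D) = Mul(-6, Pow(Add(-258, Add(-5, Mul(2, D))), -1)) = Mul(-6, Pow(Add(-263, Mul(2, D)), -1)))
Mul(-1, Function('w')(Function('I')(G), Y)) = Mul(-1, Mul(-6, Pow(Add(-263, Mul(2, -35)), -1))) = Mul(-1, Mul(-6, Pow(Add(-263, -70), -1))) = Mul(-1, Mul(-6, Pow(-333, -1))) = Mul(-1, Mul(-6, Rational(-1, 333))) = Mul(-1, Rational(2, 111)) = Rational(-2, 111)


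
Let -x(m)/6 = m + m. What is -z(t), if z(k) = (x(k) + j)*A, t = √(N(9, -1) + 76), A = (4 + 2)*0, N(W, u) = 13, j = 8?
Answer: 0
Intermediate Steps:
x(m) = -12*m (x(m) = -6*(m + m) = -12*m)
A = 0 (A = 6*0 = 0)
t = √89 (t = √(13 + 76) = √89 ≈ 9.4340)
z(k) = 0 (z(k) = (-12*k + 8)*0 = (8 - 12*k)*0 = 0)
-z(t) = -1*0 = 0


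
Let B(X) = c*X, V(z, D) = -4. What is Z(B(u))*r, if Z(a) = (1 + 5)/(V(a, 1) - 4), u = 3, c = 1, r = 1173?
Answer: -3519/4 ≈ -879.75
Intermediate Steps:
B(X) = X (B(X) = 1*X = X)
Z(a) = -¾ (Z(a) = (1 + 5)/(-4 - 4) = 6/(-8) = 6*(-⅛) = -¾)
Z(B(u))*r = -¾*1173 = -3519/4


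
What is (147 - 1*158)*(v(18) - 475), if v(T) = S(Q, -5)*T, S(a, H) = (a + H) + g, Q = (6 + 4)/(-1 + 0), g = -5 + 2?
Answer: 8789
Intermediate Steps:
g = -3
Q = -10 (Q = 10/(-1) = 10*(-1) = -10)
S(a, H) = -3 + H + a (S(a, H) = (a + H) - 3 = (H + a) - 3 = -3 + H + a)
v(T) = -18*T (v(T) = (-3 - 5 - 10)*T = -18*T)
(147 - 1*158)*(v(18) - 475) = (147 - 1*158)*(-18*18 - 475) = (147 - 158)*(-324 - 475) = -11*(-799) = 8789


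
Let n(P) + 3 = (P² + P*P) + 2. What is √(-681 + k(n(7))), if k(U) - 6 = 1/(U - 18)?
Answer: 2*I*√1053149/79 ≈ 25.981*I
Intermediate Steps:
n(P) = -1 + 2*P² (n(P) = -3 + ((P² + P*P) + 2) = -3 + ((P² + P²) + 2) = -3 + (2*P² + 2) = -3 + (2 + 2*P²) = -1 + 2*P²)
k(U) = 6 + 1/(-18 + U) (k(U) = 6 + 1/(U - 18) = 6 + 1/(-18 + U))
√(-681 + k(n(7))) = √(-681 + (-107 + 6*(-1 + 2*7²))/(-18 + (-1 + 2*7²))) = √(-681 + (-107 + 6*(-1 + 2*49))/(-18 + (-1 + 2*49))) = √(-681 + (-107 + 6*(-1 + 98))/(-18 + (-1 + 98))) = √(-681 + (-107 + 6*97)/(-18 + 97)) = √(-681 + (-107 + 582)/79) = √(-681 + (1/79)*475) = √(-681 + 475/79) = √(-53324/79) = 2*I*√1053149/79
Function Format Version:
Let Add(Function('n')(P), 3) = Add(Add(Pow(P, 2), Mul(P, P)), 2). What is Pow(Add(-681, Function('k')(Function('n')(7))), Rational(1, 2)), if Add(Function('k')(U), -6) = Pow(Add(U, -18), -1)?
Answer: Mul(Rational(2, 79), I, Pow(1053149, Rational(1, 2))) ≈ Mul(25.981, I)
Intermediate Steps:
Function('n')(P) = Add(-1, Mul(2, Pow(P, 2))) (Function('n')(P) = Add(-3, Add(Add(Pow(P, 2), Mul(P, P)), 2)) = Add(-3, Add(Add(Pow(P, 2), Pow(P, 2)), 2)) = Add(-3, Add(Mul(2, Pow(P, 2)), 2)) = Add(-3, Add(2, Mul(2, Pow(P, 2)))) = Add(-1, Mul(2, Pow(P, 2))))
Function('k')(U) = Add(6, Pow(Add(-18, U), -1)) (Function('k')(U) = Add(6, Pow(Add(U, -18), -1)) = Add(6, Pow(Add(-18, U), -1)))
Pow(Add(-681, Function('k')(Function('n')(7))), Rational(1, 2)) = Pow(Add(-681, Mul(Pow(Add(-18, Add(-1, Mul(2, Pow(7, 2)))), -1), Add(-107, Mul(6, Add(-1, Mul(2, Pow(7, 2))))))), Rational(1, 2)) = Pow(Add(-681, Mul(Pow(Add(-18, Add(-1, Mul(2, 49))), -1), Add(-107, Mul(6, Add(-1, Mul(2, 49)))))), Rational(1, 2)) = Pow(Add(-681, Mul(Pow(Add(-18, Add(-1, 98)), -1), Add(-107, Mul(6, Add(-1, 98))))), Rational(1, 2)) = Pow(Add(-681, Mul(Pow(Add(-18, 97), -1), Add(-107, Mul(6, 97)))), Rational(1, 2)) = Pow(Add(-681, Mul(Pow(79, -1), Add(-107, 582))), Rational(1, 2)) = Pow(Add(-681, Mul(Rational(1, 79), 475)), Rational(1, 2)) = Pow(Add(-681, Rational(475, 79)), Rational(1, 2)) = Pow(Rational(-53324, 79), Rational(1, 2)) = Mul(Rational(2, 79), I, Pow(1053149, Rational(1, 2)))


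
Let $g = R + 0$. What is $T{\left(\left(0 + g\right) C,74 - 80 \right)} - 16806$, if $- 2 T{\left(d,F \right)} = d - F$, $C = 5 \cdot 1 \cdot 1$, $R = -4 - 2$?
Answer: $-16794$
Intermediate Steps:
$R = -6$ ($R = -4 - 2 = -6$)
$C = 5$ ($C = 5 \cdot 1 = 5$)
$g = -6$ ($g = -6 + 0 = -6$)
$T{\left(d,F \right)} = \frac{F}{2} - \frac{d}{2}$ ($T{\left(d,F \right)} = - \frac{d - F}{2} = \frac{F}{2} - \frac{d}{2}$)
$T{\left(\left(0 + g\right) C,74 - 80 \right)} - 16806 = \left(\frac{74 - 80}{2} - \frac{\left(0 - 6\right) 5}{2}\right) - 16806 = \left(\frac{74 - 80}{2} - \frac{\left(-6\right) 5}{2}\right) - 16806 = \left(\frac{1}{2} \left(-6\right) - -15\right) - 16806 = \left(-3 + 15\right) - 16806 = 12 - 16806 = -16794$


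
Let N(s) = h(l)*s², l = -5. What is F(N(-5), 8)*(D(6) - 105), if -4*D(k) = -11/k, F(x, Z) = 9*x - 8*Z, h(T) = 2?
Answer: -484237/12 ≈ -40353.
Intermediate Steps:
N(s) = 2*s²
F(x, Z) = -8*Z + 9*x
D(k) = 11/(4*k) (D(k) = -(-11)/(4*k) = 11/(4*k))
F(N(-5), 8)*(D(6) - 105) = (-8*8 + 9*(2*(-5)²))*((11/4)/6 - 105) = (-64 + 9*(2*25))*((11/4)*(⅙) - 105) = (-64 + 9*50)*(11/24 - 105) = (-64 + 450)*(-2509/24) = 386*(-2509/24) = -484237/12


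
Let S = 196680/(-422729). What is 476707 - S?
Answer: 201518070083/422729 ≈ 4.7671e+5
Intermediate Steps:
S = -196680/422729 (S = 196680*(-1/422729) = -196680/422729 ≈ -0.46526)
476707 - S = 476707 - 1*(-196680/422729) = 476707 + 196680/422729 = 201518070083/422729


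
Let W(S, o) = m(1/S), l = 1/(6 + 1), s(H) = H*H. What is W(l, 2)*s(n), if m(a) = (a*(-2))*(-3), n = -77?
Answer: 249018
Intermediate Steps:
s(H) = H²
m(a) = 6*a (m(a) = -2*a*(-3) = 6*a)
l = ⅐ (l = 1/7 = ⅐ ≈ 0.14286)
W(S, o) = 6/S
W(l, 2)*s(n) = (6/(⅐))*(-77)² = (6*7)*5929 = 42*5929 = 249018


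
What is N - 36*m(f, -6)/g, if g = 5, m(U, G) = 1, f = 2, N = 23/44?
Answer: -1469/220 ≈ -6.6773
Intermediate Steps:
N = 23/44 (N = 23*(1/44) = 23/44 ≈ 0.52273)
N - 36*m(f, -6)/g = 23/44 - 36/5 = -1469/220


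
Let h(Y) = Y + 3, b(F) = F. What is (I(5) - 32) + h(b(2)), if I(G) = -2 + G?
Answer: -24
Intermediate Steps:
h(Y) = 3 + Y
(I(5) - 32) + h(b(2)) = ((-2 + 5) - 32) + (3 + 2) = (3 - 32) + 5 = -29 + 5 = -24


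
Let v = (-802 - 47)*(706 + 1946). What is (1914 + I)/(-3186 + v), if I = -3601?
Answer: 1687/2254734 ≈ 0.00074820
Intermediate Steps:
v = -2251548 (v = -849*2652 = -2251548)
(1914 + I)/(-3186 + v) = (1914 - 3601)/(-3186 - 2251548) = -1687/(-2254734) = -1687*(-1/2254734) = 1687/2254734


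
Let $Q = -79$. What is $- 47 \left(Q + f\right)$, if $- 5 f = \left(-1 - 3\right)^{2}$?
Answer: $\frac{19317}{5} \approx 3863.4$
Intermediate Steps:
$f = - \frac{16}{5}$ ($f = - \frac{\left(-1 - 3\right)^{2}}{5} = - \frac{\left(-4\right)^{2}}{5} = \left(- \frac{1}{5}\right) 16 = - \frac{16}{5} \approx -3.2$)
$- 47 \left(Q + f\right) = - 47 \left(-79 - \frac{16}{5}\right) = \left(-47\right) \left(- \frac{411}{5}\right) = \frac{19317}{5}$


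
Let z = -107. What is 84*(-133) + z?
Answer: -11279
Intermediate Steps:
84*(-133) + z = 84*(-133) - 107 = -11172 - 107 = -11279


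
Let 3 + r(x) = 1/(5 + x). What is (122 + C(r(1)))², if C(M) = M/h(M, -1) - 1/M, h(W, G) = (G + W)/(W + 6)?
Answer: 85574385961/5503716 ≈ 15548.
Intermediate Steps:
r(x) = -3 + 1/(5 + x)
h(W, G) = (G + W)/(6 + W)
C(M) = -1/M + M*(6 + M)/(-1 + M) (C(M) = M/(((-1 + M)/(6 + M))) - 1/M = M*((6 + M)/(-1 + M)) - 1/M = M*(6 + M)/(-1 + M) - 1/M = -1/M + M*(6 + M)/(-1 + M))
(122 + C(r(1)))² = (122 + (1 - (-14 - 3*1)/(5 + 1) + ((-14 - 3*1)/(5 + 1))²*(6 + (-14 - 3*1)/(5 + 1)))/((((-14 - 3*1)/(5 + 1)))*(-1 + (-14 - 3*1)/(5 + 1))))² = (122 + (1 - (-14 - 3)/6 + ((-14 - 3)/6)²*(6 + (-14 - 3)/6))/((((-14 - 3)/6))*(-1 + (-14 - 3)/6)))² = (122 + (1 - (-17)/6 + ((⅙)*(-17))²*(6 + (⅙)*(-17)))/((((⅙)*(-17)))*(-1 + (⅙)*(-17))))² = (122 + (1 - 1*(-17/6) + (-17/6)²*(6 - 17/6))/((-17/6)*(-1 - 17/6)))² = (122 - 6*(1 + 17/6 + (289/36)*(19/6))/(17*(-23/6)))² = (122 - 6/17*(-6/23)*(1 + 17/6 + 5491/216))² = (122 - 6/17*(-6/23)*6319/216)² = (122 + 6319/2346)² = (292531/2346)² = 85574385961/5503716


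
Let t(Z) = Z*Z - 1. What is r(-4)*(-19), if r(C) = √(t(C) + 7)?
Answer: -19*√22 ≈ -89.118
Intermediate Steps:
t(Z) = -1 + Z² (t(Z) = Z² - 1 = -1 + Z²)
r(C) = √(6 + C²) (r(C) = √((-1 + C²) + 7) = √(6 + C²))
r(-4)*(-19) = √(6 + (-4)²)*(-19) = √(6 + 16)*(-19) = √22*(-19) = -19*√22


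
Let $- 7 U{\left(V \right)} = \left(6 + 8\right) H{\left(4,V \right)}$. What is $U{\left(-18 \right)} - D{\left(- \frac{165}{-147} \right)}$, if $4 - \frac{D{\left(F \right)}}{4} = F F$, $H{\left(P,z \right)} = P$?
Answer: $- \frac{45524}{2401} \approx -18.96$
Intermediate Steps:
$D{\left(F \right)} = 16 - 4 F^{2}$ ($D{\left(F \right)} = 16 - 4 F F = 16 - 4 F^{2}$)
$U{\left(V \right)} = -8$ ($U{\left(V \right)} = - \frac{\left(6 + 8\right) 4}{7} = - \frac{14 \cdot 4}{7} = \left(- \frac{1}{7}\right) 56 = -8$)
$U{\left(-18 \right)} - D{\left(- \frac{165}{-147} \right)} = -8 - \left(16 - 4 \left(- \frac{165}{-147}\right)^{2}\right) = -8 - \left(16 - 4 \left(\left(-165\right) \left(- \frac{1}{147}\right)\right)^{2}\right) = -8 - \left(16 - 4 \left(\frac{55}{49}\right)^{2}\right) = -8 - \left(16 - \frac{12100}{2401}\right) = -8 - \frac{26316}{2401} = - \frac{45524}{2401}$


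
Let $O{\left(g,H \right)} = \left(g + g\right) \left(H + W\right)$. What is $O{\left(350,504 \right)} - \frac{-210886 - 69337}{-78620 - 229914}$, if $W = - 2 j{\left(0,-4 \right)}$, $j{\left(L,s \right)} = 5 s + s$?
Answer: $\frac{119217257377}{308534} \approx 3.864 \cdot 10^{5}$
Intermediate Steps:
$j{\left(L,s \right)} = 6 s$
$W = 48$ ($W = - 2 \cdot 6 \left(-4\right) = \left(-2\right) \left(-24\right) = 48$)
$O{\left(g,H \right)} = 2 g \left(48 + H\right)$ ($O{\left(g,H \right)} = \left(g + g\right) \left(H + 48\right) = 2 g \left(48 + H\right)$)
$O{\left(350,504 \right)} - \frac{-210886 - 69337}{-78620 - 229914} = 2 \cdot 350 \left(48 + 504\right) - \frac{-210886 - 69337}{-78620 - 229914} = 2 \cdot 350 \cdot 552 - - \frac{280223}{-308534} = 386400 - \left(-280223\right) \left(- \frac{1}{308534}\right) = 386400 - \frac{280223}{308534} = \frac{119217257377}{308534}$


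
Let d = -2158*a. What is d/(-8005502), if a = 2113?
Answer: 2279927/4002751 ≈ 0.56959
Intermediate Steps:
d = -4559854 (d = -2158*2113 = -4559854)
d/(-8005502) = -4559854/(-8005502) = -4559854*(-1/8005502) = 2279927/4002751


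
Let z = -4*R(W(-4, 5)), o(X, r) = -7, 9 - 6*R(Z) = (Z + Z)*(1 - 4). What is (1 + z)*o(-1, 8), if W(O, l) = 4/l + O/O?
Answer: 427/5 ≈ 85.400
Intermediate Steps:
W(O, l) = 1 + 4/l (W(O, l) = 4/l + 1 = 1 + 4/l)
R(Z) = 3/2 + Z (R(Z) = 3/2 - (Z + Z)*(1 - 4)/6 = 3/2 - 2*Z*(-3)/6 = 3/2 - (-1)*Z = 3/2 + Z)
z = -66/5 (z = -4*(3/2 + (4 + 5)/5) = -4*(3/2 + (1/5)*9) = -4*(3/2 + 9/5) = -4*33/10 = -66/5 ≈ -13.200)
(1 + z)*o(-1, 8) = (1 - 66/5)*(-7) = -61/5*(-7) = 427/5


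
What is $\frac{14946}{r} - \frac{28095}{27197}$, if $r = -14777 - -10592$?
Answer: $- \frac{174687979}{37939815} \approx -4.6043$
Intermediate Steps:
$r = -4185$ ($r = -14777 + 10592 = -4185$)
$\frac{14946}{r} - \frac{28095}{27197} = \frac{14946}{-4185} - \frac{28095}{27197} = 14946 \left(- \frac{1}{4185}\right) - \frac{28095}{27197} = - \frac{4982}{1395} - \frac{28095}{27197} = - \frac{174687979}{37939815}$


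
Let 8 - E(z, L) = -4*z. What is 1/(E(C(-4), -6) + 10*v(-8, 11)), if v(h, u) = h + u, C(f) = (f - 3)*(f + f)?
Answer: 1/262 ≈ 0.0038168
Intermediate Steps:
C(f) = 2*f*(-3 + f) (C(f) = (-3 + f)*(2*f) = 2*f*(-3 + f))
E(z, L) = 8 + 4*z (E(z, L) = 8 - (-4)*z = 8 + 4*z)
1/(E(C(-4), -6) + 10*v(-8, 11)) = 1/((8 + 4*(2*(-4)*(-3 - 4))) + 10*(-8 + 11)) = 1/((8 + 4*(2*(-4)*(-7))) + 10*3) = 1/((8 + 4*56) + 30) = 1/((8 + 224) + 30) = 1/(232 + 30) = 1/262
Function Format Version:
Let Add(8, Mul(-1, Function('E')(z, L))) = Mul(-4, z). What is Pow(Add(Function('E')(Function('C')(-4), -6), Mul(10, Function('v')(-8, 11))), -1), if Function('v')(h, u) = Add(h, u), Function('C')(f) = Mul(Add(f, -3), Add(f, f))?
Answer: Rational(1, 262) ≈ 0.0038168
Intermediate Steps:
Function('C')(f) = Mul(2, f, Add(-3, f)) (Function('C')(f) = Mul(Add(-3, f), Mul(2, f)) = Mul(2, f, Add(-3, f)))
Function('E')(z, L) = Add(8, Mul(4, z)) (Function('E')(z, L) = Add(8, Mul(-1, Mul(-4, z))) = Add(8, Mul(4, z)))
Pow(Add(Function('E')(Function('C')(-4), -6), Mul(10, Function('v')(-8, 11))), -1) = Pow(Add(Add(8, Mul(4, Mul(2, -4, Add(-3, -4)))), Mul(10, Add(-8, 11))), -1) = Pow(Add(Add(8, Mul(4, Mul(2, -4, -7))), Mul(10, 3)), -1) = Pow(Add(Add(8, Mul(4, 56)), 30), -1) = Pow(Add(Add(8, 224), 30), -1) = Pow(Add(232, 30), -1) = Pow(262, -1) = Rational(1, 262)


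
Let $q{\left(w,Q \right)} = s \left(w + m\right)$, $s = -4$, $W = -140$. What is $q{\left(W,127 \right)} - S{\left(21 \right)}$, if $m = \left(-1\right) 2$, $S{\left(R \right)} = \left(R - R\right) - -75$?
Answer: $493$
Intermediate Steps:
$S{\left(R \right)} = 75$ ($S{\left(R \right)} = 0 + 75 = 75$)
$m = -2$
$q{\left(w,Q \right)} = 8 - 4 w$ ($q{\left(w,Q \right)} = - 4 \left(w - 2\right) = - 4 \left(-2 + w\right) = 8 - 4 w$)
$q{\left(W,127 \right)} - S{\left(21 \right)} = \left(8 - -560\right) - 75 = \left(8 + 560\right) - 75 = 568 - 75 = 493$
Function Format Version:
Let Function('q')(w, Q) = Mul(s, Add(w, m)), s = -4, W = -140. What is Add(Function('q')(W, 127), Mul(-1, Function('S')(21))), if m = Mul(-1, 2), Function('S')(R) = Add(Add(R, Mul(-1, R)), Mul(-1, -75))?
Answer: 493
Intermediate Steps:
Function('S')(R) = 75 (Function('S')(R) = Add(0, 75) = 75)
m = -2
Function('q')(w, Q) = Add(8, Mul(-4, w)) (Function('q')(w, Q) = Mul(-4, Add(w, -2)) = Mul(-4, Add(-2, w)) = Add(8, Mul(-4, w)))
Add(Function('q')(W, 127), Mul(-1, Function('S')(21))) = Add(Add(8, Mul(-4, -140)), Mul(-1, 75)) = Add(Add(8, 560), -75) = Add(568, -75) = 493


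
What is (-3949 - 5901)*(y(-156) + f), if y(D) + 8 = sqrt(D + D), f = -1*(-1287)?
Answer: -12598150 - 19700*I*sqrt(78) ≈ -1.2598e+7 - 1.7399e+5*I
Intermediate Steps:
f = 1287
y(D) = -8 + sqrt(2)*sqrt(D) (y(D) = -8 + sqrt(D + D) = -8 + sqrt(2*D) = -8 + sqrt(2)*sqrt(D))
(-3949 - 5901)*(y(-156) + f) = (-3949 - 5901)*((-8 + sqrt(2)*sqrt(-156)) + 1287) = -9850*((-8 + sqrt(2)*(2*I*sqrt(39))) + 1287) = -9850*((-8 + 2*I*sqrt(78)) + 1287) = -9850*(1279 + 2*I*sqrt(78)) = -12598150 - 19700*I*sqrt(78)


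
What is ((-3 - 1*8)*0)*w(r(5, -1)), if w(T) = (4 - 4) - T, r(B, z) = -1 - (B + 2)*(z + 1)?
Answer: 0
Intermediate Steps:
r(B, z) = -1 - (1 + z)*(2 + B) (r(B, z) = -1 - (2 + B)*(1 + z) = -1 - (1 + z)*(2 + B))
w(T) = -T (w(T) = 0 - T = -T)
((-3 - 1*8)*0)*w(r(5, -1)) = ((-3 - 1*8)*0)*(-(-3 - 1*5 - 2*(-1) - 1*5*(-1))) = ((-3 - 8)*0)*(-(-3 - 5 + 2 + 5)) = (-11*0)*(-1*(-1)) = 0*1 = 0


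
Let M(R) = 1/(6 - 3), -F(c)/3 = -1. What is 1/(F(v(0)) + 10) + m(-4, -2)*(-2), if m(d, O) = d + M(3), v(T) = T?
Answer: 289/39 ≈ 7.4103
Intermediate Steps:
F(c) = 3 (F(c) = -3*(-1) = 3)
M(R) = ⅓ (M(R) = 1/3 = ⅓)
m(d, O) = ⅓ + d (m(d, O) = d + ⅓ = ⅓ + d)
1/(F(v(0)) + 10) + m(-4, -2)*(-2) = 1/(3 + 10) + (⅓ - 4)*(-2) = 1/13 - 11/3*(-2) = 1/13 + 22/3 = 289/39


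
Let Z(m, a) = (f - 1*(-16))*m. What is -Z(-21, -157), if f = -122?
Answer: -2226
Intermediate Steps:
Z(m, a) = -106*m (Z(m, a) = (-122 - 1*(-16))*m = (-122 + 16)*m = -106*m)
-Z(-21, -157) = -(-106)*(-21) = -1*2226 = -2226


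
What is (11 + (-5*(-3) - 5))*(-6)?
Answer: -126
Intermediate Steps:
(11 + (-5*(-3) - 5))*(-6) = (11 + (15 - 5))*(-6) = (11 + 10)*(-6) = 21*(-6) = -126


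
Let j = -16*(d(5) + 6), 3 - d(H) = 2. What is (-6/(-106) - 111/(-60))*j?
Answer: -56588/265 ≈ -213.54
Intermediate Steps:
d(H) = 1 (d(H) = 3 - 1*2 = 3 - 2 = 1)
j = -112 (j = -16*(1 + 6) = -16*7 = -112)
(-6/(-106) - 111/(-60))*j = (-6/(-106) - 111/(-60))*(-112) = (-6*(-1/106) - 111*(-1/60))*(-112) = (3/53 + 37/20)*(-112) = (2021/1060)*(-112) = -56588/265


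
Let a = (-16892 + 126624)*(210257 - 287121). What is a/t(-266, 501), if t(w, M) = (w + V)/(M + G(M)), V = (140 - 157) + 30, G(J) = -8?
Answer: 4158179140864/253 ≈ 1.6435e+10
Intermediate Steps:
V = 13 (V = -17 + 30 = 13)
t(w, M) = (13 + w)/(-8 + M) (t(w, M) = (w + 13)/(M - 8) = (13 + w)/(-8 + M))
a = -8434440448 (a = 109732*(-76864) = -8434440448)
a/t(-266, 501) = -8434440448*(-8 + 501)/(13 - 266) = -8434440448/(-253/493) = -8434440448*(-493/253) = 4158179140864/253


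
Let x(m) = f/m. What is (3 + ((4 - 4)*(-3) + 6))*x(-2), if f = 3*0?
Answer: 0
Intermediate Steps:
f = 0
x(m) = 0 (x(m) = 0/m = 0)
(3 + ((4 - 4)*(-3) + 6))*x(-2) = (3 + ((4 - 4)*(-3) + 6))*0 = (3 + (0*(-3) + 6))*0 = (3 + (0 + 6))*0 = (3 + 6)*0 = 9*0 = 0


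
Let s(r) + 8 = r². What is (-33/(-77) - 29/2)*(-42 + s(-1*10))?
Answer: -4925/7 ≈ -703.57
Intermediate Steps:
s(r) = -8 + r²
(-33/(-77) - 29/2)*(-42 + s(-1*10)) = (-33/(-77) - 29/2)*(-42 + (-8 + (-1*10)²)) = (-33*(-1/77) - 29*½)*(-42 + (-8 + (-10)²)) = (3/7 - 29/2)*(-42 + (-8 + 100)) = -197*(-42 + 92)/14 = -197/14*50 = -4925/7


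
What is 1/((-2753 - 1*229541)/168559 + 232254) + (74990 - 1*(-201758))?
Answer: 10834205340890175/39148269692 ≈ 2.7675e+5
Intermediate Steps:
1/((-2753 - 1*229541)/168559 + 232254) + (74990 - 1*(-201758)) = 1/((-2753 - 229541)*(1/168559) + 232254) + (74990 + 201758) = 1/(-232294*1/168559 + 232254) + 276748 = 1/(-232294/168559 + 232254) + 276748 = 1/(39148269692/168559) + 276748 = 168559/39148269692 + 276748 = 10834205340890175/39148269692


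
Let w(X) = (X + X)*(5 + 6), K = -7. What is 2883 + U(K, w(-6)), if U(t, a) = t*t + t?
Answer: 2925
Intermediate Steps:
w(X) = 22*X (w(X) = (2*X)*11 = 22*X)
U(t, a) = t + t**2 (U(t, a) = t**2 + t = t + t**2)
2883 + U(K, w(-6)) = 2883 - 7*(1 - 7) = 2883 - 7*(-6) = 2883 + 42 = 2925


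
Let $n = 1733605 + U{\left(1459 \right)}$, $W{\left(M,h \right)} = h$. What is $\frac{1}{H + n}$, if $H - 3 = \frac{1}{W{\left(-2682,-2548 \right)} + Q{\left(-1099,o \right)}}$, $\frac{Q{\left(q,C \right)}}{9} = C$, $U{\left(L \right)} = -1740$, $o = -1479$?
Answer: $\frac{15859}{27465694611} \approx 5.7741 \cdot 10^{-7}$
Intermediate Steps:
$Q{\left(q,C \right)} = 9 C$
$n = 1731865$ ($n = 1733605 - 1740 = 1731865$)
$H = \frac{47576}{15859}$ ($H = 3 + \frac{1}{-2548 + 9 \left(-1479\right)} = 3 + \frac{1}{-2548 - 13311} = 3 + \frac{1}{-15859} = 3 - \frac{1}{15859} = \frac{47576}{15859} \approx 2.9999$)
$\frac{1}{H + n} = \frac{1}{\frac{47576}{15859} + 1731865} = \frac{1}{\frac{27465694611}{15859}} = \frac{15859}{27465694611}$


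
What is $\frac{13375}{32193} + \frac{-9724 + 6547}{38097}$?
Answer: $\frac{15084082}{45424323} \approx 0.33207$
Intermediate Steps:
$\frac{13375}{32193} + \frac{-9724 + 6547}{38097} = 13375 \cdot \frac{1}{32193} - \frac{353}{4233} = \frac{13375}{32193} - \frac{353}{4233} = \frac{15084082}{45424323}$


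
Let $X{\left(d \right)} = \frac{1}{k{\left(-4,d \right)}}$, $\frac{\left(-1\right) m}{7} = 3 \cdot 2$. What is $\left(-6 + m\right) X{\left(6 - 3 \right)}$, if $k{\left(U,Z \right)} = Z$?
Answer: $-16$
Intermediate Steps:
$m = -42$ ($m = - 7 \cdot 3 \cdot 2 = \left(-7\right) 6 = -42$)
$X{\left(d \right)} = \frac{1}{d}$
$\left(-6 + m\right) X{\left(6 - 3 \right)} = \frac{-6 - 42}{6 - 3} = - \frac{48}{3} = \left(-48\right) \frac{1}{3} = -16$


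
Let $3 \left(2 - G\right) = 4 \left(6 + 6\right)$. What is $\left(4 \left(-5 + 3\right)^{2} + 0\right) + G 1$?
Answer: $2$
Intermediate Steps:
$G = -14$ ($G = 2 - \frac{4 \left(6 + 6\right)}{3} = 2 - \frac{4 \cdot 12}{3} = 2 - 16 = -14$)
$\left(4 \left(-5 + 3\right)^{2} + 0\right) + G 1 = \left(4 \left(-5 + 3\right)^{2} + 0\right) - 14 = \left(4 \left(-2\right)^{2} + 0\right) - 14 = \left(4 \cdot 4 + 0\right) - 14 = \left(16 + 0\right) - 14 = 16 - 14 = 2$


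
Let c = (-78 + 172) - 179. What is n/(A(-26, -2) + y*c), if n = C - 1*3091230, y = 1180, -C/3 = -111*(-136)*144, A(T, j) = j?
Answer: 1602117/16717 ≈ 95.838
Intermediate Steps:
C = -6521472 (C = -3*(-111*(-136))*144 = -45288*144 = -3*2173824 = -6521472)
c = -85 (c = 94 - 179 = -85)
n = -9612702 (n = -6521472 - 1*3091230 = -6521472 - 3091230 = -9612702)
n/(A(-26, -2) + y*c) = -9612702/(-2 + 1180*(-85)) = -9612702/(-2 - 100300) = -9612702/(-100302) = -9612702*(-1/100302) = 1602117/16717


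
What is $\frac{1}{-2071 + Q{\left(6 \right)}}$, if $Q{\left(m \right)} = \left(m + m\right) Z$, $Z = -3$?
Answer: $- \frac{1}{2107} \approx -0.00047461$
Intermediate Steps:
$Q{\left(m \right)} = - 6 m$ ($Q{\left(m \right)} = \left(m + m\right) \left(-3\right) = 2 m \left(-3\right) = - 6 m$)
$\frac{1}{-2071 + Q{\left(6 \right)}} = \frac{1}{-2071 - 36} = \frac{1}{-2107} = - \frac{1}{2107}$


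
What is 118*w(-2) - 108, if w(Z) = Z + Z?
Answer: -580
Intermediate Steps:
w(Z) = 2*Z
118*w(-2) - 108 = 118*(2*(-2)) - 108 = 118*(-4) - 108 = -472 - 108 = -580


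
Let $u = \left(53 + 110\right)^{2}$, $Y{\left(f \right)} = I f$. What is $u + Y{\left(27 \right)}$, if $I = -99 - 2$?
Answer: $23842$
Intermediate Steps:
$I = -101$
$Y{\left(f \right)} = - 101 f$
$u = 26569$ ($u = 163^{2} = 26569$)
$u + Y{\left(27 \right)} = 26569 - 2727 = 23842$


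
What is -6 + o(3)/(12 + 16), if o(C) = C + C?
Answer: -81/14 ≈ -5.7857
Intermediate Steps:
o(C) = 2*C
-6 + o(3)/(12 + 16) = -6 + (2*3)/(12 + 16) = -6 + 6/28 = -6 + (1/28)*6 = -6 + 3/14 = -81/14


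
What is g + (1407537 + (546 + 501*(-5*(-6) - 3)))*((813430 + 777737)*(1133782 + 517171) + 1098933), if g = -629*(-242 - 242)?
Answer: 3734488482419629676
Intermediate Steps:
g = 304436 (g = -629*(-484) = 304436)
g + (1407537 + (546 + 501*(-5*(-6) - 3)))*((813430 + 777737)*(1133782 + 517171) + 1098933) = 304436 + (1407537 + (546 + 501*(-5*(-6) - 3)))*((813430 + 777737)*(1133782 + 517171) + 1098933) = 304436 + (1407537 + (546 + 501*(30 - 3)))*(1591167*1650953 + 1098933) = 304436 + (1407537 + (546 + 501*27))*(2626941932151 + 1098933) = 304436 + (1407537 + (546 + 13527))*2626943031084 = 304436 + (1407537 + 14073)*2626943031084 = 304436 + 1421610*2626943031084 = 304436 + 3734488482419325240 = 3734488482419629676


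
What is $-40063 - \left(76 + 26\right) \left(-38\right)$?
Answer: $-36187$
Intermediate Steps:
$-40063 - \left(76 + 26\right) \left(-38\right) = -40063 - 102 \left(-38\right) = -40063 - -3876 = -40063 + 3876 = -36187$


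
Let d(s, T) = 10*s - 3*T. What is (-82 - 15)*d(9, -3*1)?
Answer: -9603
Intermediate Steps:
d(s, T) = -3*T + 10*s
(-82 - 15)*d(9, -3*1) = (-82 - 15)*(-(-9) + 10*9) = -97*(-3*(-3) + 90) = -97*(9 + 90) = -97*99 = -9603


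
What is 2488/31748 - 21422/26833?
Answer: -153336288/212973521 ≈ -0.71998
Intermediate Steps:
2488/31748 - 21422/26833 = 2488*(1/31748) - 21422*1/26833 = 622/7937 - 21422/26833 = -153336288/212973521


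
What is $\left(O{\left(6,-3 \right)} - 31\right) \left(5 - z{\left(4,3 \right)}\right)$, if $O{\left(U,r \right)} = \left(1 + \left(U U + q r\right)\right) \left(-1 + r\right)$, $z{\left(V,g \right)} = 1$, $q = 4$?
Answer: $-524$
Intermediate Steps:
$O{\left(U,r \right)} = \left(-1 + r\right) \left(1 + U^{2} + 4 r\right)$ ($O{\left(U,r \right)} = \left(1 + \left(U U + 4 r\right)\right) \left(-1 + r\right) = \left(1 + \left(U^{2} + 4 r\right)\right) \left(-1 + r\right) = \left(1 + U^{2} + 4 r\right) \left(-1 + r\right) = \left(-1 + r\right) \left(1 + U^{2} + 4 r\right)$)
$\left(O{\left(6,-3 \right)} - 31\right) \left(5 - z{\left(4,3 \right)}\right) = \left(\left(-1 - 6^{2} - -9 + 4 \left(-3\right)^{2} - 3 \cdot 6^{2}\right) - 31\right) \left(5 - 1\right) = \left(\left(-1 - 36 + 9 + 4 \cdot 9 - 108\right) - 31\right) \left(5 - 1\right) = \left(\left(-1 - 36 + 9 + 36 - 108\right) - 31\right) 4 = \left(-100 - 31\right) 4 = \left(-131\right) 4 = -524$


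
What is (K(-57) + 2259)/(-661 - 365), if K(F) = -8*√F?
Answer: -251/114 + 4*I*√57/513 ≈ -2.2018 + 0.058868*I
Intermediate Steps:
(K(-57) + 2259)/(-661 - 365) = (-8*I*√57 + 2259)/(-661 - 365) = (-8*I*√57 + 2259)/(-1026) = (-8*I*√57 + 2259)*(-1/1026) = (2259 - 8*I*√57)*(-1/1026) = -251/114 + 4*I*√57/513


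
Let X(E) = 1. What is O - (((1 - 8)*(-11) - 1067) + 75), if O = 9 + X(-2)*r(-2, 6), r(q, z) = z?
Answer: 930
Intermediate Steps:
O = 15 (O = 9 + 1*6 = 9 + 6 = 15)
O - (((1 - 8)*(-11) - 1067) + 75) = 15 - (((1 - 8)*(-11) - 1067) + 75) = 15 - ((-7*(-11) - 1067) + 75) = 15 - ((77 - 1067) + 75) = 15 - (-990 + 75) = 15 - 1*(-915) = 15 + 915 = 930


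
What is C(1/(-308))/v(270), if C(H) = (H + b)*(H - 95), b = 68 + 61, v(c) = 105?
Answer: -1162568791/9960720 ≈ -116.72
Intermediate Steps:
b = 129
C(H) = (-95 + H)*(129 + H) (C(H) = (H + 129)*(H - 95) = (129 + H)*(-95 + H) = (-95 + H)*(129 + H))
C(1/(-308))/v(270) = (-12255 + (1/(-308))² + 34/(-308))/105 = (-12255 + (-1/308)² + 34*(-1/308))*(1/105) = (-12255 + 1/94864 - 17/154)*(1/105) = -1162568791/94864*1/105 = -1162568791/9960720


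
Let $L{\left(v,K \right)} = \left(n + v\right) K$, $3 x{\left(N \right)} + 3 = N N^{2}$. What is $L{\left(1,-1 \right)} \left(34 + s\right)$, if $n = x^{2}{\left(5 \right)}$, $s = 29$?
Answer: $-104251$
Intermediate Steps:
$x{\left(N \right)} = -1 + \frac{N^{3}}{3}$ ($x{\left(N \right)} = -1 + \frac{N N^{2}}{3} = -1 + \frac{N^{3}}{3}$)
$n = \frac{14884}{9}$ ($n = \left(-1 + \frac{5^{3}}{3}\right)^{2} = \left(-1 + \frac{1}{3} \cdot 125\right)^{2} = \left(-1 + \frac{125}{3}\right)^{2} = \left(\frac{122}{3}\right)^{2} = \frac{14884}{9} \approx 1653.8$)
$L{\left(v,K \right)} = K \left(\frac{14884}{9} + v\right)$ ($L{\left(v,K \right)} = \left(\frac{14884}{9} + v\right) K = K \left(\frac{14884}{9} + v\right)$)
$L{\left(1,-1 \right)} \left(34 + s\right) = \frac{1}{9} \left(-1\right) \left(14884 + 9 \cdot 1\right) \left(34 + 29\right) = \frac{1}{9} \left(-1\right) \left(14884 + 9\right) 63 = \frac{1}{9} \left(-1\right) 14893 \cdot 63 = \left(- \frac{14893}{9}\right) 63 = -104251$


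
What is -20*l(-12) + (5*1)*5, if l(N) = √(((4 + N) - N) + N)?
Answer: 25 - 40*I*√2 ≈ 25.0 - 56.569*I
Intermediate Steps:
l(N) = √(4 + N)
-20*l(-12) + (5*1)*5 = -20*√(4 - 12) + (5*1)*5 = -40*I*√2 + 5*5 = -40*I*√2 + 25 = 25 - 40*I*√2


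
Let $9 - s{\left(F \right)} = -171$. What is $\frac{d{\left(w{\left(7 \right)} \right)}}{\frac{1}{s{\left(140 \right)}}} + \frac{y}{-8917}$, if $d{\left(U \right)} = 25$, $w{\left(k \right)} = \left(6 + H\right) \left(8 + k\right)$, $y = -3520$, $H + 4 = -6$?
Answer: $\frac{40130020}{8917} \approx 4500.4$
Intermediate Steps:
$H = -10$ ($H = -4 - 6 = -10$)
$s{\left(F \right)} = 180$ ($s{\left(F \right)} = 9 - -171 = 9 + 171 = 180$)
$w{\left(k \right)} = -32 - 4 k$ ($w{\left(k \right)} = \left(6 - 10\right) \left(8 + k\right) = - 4 \left(8 + k\right) = -32 - 4 k$)
$\frac{d{\left(w{\left(7 \right)} \right)}}{\frac{1}{s{\left(140 \right)}}} + \frac{y}{-8917} = \frac{25}{\frac{1}{180}} - \frac{3520}{-8917} = 25 \frac{1}{\frac{1}{180}} - - \frac{3520}{8917} = 25 \cdot 180 + \frac{3520}{8917} = 4500 + \frac{3520}{8917} = \frac{40130020}{8917}$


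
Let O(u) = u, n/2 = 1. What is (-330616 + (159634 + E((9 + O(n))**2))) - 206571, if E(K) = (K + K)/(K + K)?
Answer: -377552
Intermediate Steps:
n = 2 (n = 2*1 = 2)
E(K) = 1 (E(K) = (2*K)/((2*K)) = (2*K)*(1/(2*K)) = 1)
(-330616 + (159634 + E((9 + O(n))**2))) - 206571 = (-330616 + (159634 + 1)) - 206571 = (-330616 + 159635) - 206571 = -170981 - 206571 = -377552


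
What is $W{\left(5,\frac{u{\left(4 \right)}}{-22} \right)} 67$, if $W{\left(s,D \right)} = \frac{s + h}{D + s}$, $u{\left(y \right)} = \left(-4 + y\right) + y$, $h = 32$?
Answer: $\frac{27269}{53} \approx 514.51$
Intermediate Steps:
$u{\left(y \right)} = -4 + 2 y$
$W{\left(s,D \right)} = \frac{32 + s}{D + s}$ ($W{\left(s,D \right)} = \frac{s + 32}{D + s} = \frac{32 + s}{D + s}$)
$W{\left(5,\frac{u{\left(4 \right)}}{-22} \right)} 67 = \frac{32 + 5}{\frac{-4 + 2 \cdot 4}{-22} + 5} \cdot 67 = \frac{1}{\left(-4 + 8\right) \left(- \frac{1}{22}\right) + 5} \cdot 37 \cdot 67 = \frac{1}{4 \left(- \frac{1}{22}\right) + 5} \cdot 37 \cdot 67 = \frac{1}{- \frac{2}{11} + 5} \cdot 37 \cdot 67 = \frac{1}{\frac{53}{11}} \cdot 37 \cdot 67 = \frac{11}{53} \cdot 37 \cdot 67 = \frac{407}{53} \cdot 67 = \frac{27269}{53}$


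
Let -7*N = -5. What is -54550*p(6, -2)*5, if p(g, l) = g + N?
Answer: -12819250/7 ≈ -1.8313e+6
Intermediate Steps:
N = 5/7 (N = -⅐*(-5) = 5/7 ≈ 0.71429)
p(g, l) = 5/7 + g (p(g, l) = g + 5/7 = 5/7 + g)
-54550*p(6, -2)*5 = -54550*(5/7 + 6)*5 = -2563850*5/7 = -54550*235/7 = -12819250/7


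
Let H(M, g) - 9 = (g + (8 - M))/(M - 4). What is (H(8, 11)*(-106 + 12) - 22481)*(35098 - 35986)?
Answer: 20943924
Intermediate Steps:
H(M, g) = 9 + (8 + g - M)/(-4 + M) (H(M, g) = 9 + (g + (8 - M))/(M - 4) = 9 + (8 + g - M)/(-4 + M))
(H(8, 11)*(-106 + 12) - 22481)*(35098 - 35986) = (((-28 + 11 + 8*8)/(-4 + 8))*(-106 + 12) - 22481)*(35098 - 35986) = (((-28 + 11 + 64)/4)*(-94) - 22481)*(-888) = (((1/4)*47)*(-94) - 22481)*(-888) = ((47/4)*(-94) - 22481)*(-888) = (-2209/2 - 22481)*(-888) = -47171/2*(-888) = 20943924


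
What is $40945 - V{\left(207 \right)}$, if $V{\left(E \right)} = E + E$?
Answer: $40531$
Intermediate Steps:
$V{\left(E \right)} = 2 E$
$40945 - V{\left(207 \right)} = 40945 - 2 \cdot 207 = 40945 - 414 = 40531$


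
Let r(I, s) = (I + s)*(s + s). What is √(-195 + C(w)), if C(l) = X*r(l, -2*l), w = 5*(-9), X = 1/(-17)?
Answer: I*√194055/17 ≈ 25.913*I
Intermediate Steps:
X = -1/17 ≈ -0.058824
r(I, s) = 2*s*(I + s) (r(I, s) = (I + s)*(2*s) = 2*s*(I + s))
w = -45
C(l) = -4*l²/17 (C(l) = -2*(-2*l)*(l - 2*l)/17 = -2*(-2*l)*(-l)/17 = -4*l²/17)
√(-195 + C(w)) = √(-195 - 4/17*(-45)²) = √(-195 - 4/17*2025) = √(-195 - 8100/17) = √(-11415/17) = I*√194055/17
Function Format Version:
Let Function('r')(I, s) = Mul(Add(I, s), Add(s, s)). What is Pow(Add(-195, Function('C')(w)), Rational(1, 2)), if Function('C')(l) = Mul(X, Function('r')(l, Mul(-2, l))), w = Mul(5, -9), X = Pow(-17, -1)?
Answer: Mul(Rational(1, 17), I, Pow(194055, Rational(1, 2))) ≈ Mul(25.913, I)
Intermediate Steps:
X = Rational(-1, 17) ≈ -0.058824
Function('r')(I, s) = Mul(2, s, Add(I, s)) (Function('r')(I, s) = Mul(Add(I, s), Mul(2, s)) = Mul(2, s, Add(I, s)))
w = -45
Function('C')(l) = Mul(Rational(-4, 17), Pow(l, 2)) (Function('C')(l) = Mul(Rational(-1, 17), Mul(2, Mul(-2, l), Add(l, Mul(-2, l)))) = Mul(Rational(-1, 17), Mul(2, Mul(-2, l), Mul(-1, l))) = Mul(Rational(-1, 17), Mul(4, Pow(l, 2))) = Mul(Rational(-4, 17), Pow(l, 2)))
Pow(Add(-195, Function('C')(w)), Rational(1, 2)) = Pow(Add(-195, Mul(Rational(-4, 17), Pow(-45, 2))), Rational(1, 2)) = Pow(Add(-195, Mul(Rational(-4, 17), 2025)), Rational(1, 2)) = Pow(Add(-195, Rational(-8100, 17)), Rational(1, 2)) = Pow(Rational(-11415, 17), Rational(1, 2)) = Mul(Rational(1, 17), I, Pow(194055, Rational(1, 2)))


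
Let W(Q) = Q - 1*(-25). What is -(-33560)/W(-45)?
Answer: -1678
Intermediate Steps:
W(Q) = 25 + Q (W(Q) = Q + 25 = 25 + Q)
-(-33560)/W(-45) = -(-33560)/(25 - 45) = -(-33560)/(-20) = -(-33560)*(-1)/20 = -10*839/5 = -1678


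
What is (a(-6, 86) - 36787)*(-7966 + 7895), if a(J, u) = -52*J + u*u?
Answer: 2064609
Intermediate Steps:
a(J, u) = u² - 52*J (a(J, u) = -52*J + u² = u² - 52*J)
(a(-6, 86) - 36787)*(-7966 + 7895) = ((86² - 52*(-6)) - 36787)*(-7966 + 7895) = ((7396 + 312) - 36787)*(-71) = (7708 - 36787)*(-71) = -29079*(-71) = 2064609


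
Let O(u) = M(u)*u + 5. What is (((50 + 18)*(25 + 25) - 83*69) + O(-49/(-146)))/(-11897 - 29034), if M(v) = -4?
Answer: 169604/2987963 ≈ 0.056762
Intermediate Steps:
O(u) = 5 - 4*u (O(u) = -4*u + 5 = 5 - 4*u)
(((50 + 18)*(25 + 25) - 83*69) + O(-49/(-146)))/(-11897 - 29034) = (((50 + 18)*(25 + 25) - 83*69) + (5 - (-196)/(-146)))/(-11897 - 29034) = ((68*50 - 5727) + (5 - (-196)*(-1)/146))/(-40931) = ((3400 - 5727) + (5 - 4*49/146))*(-1/40931) = (-2327 + (5 - 98/73))*(-1/40931) = (-2327 + 267/73)*(-1/40931) = -169604/73*(-1/40931) = 169604/2987963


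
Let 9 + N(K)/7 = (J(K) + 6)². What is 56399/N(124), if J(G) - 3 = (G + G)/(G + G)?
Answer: 1151/13 ≈ 88.538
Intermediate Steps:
J(G) = 4 (J(G) = 3 + (G + G)/(G + G) = 3 + (2*G)/((2*G)) = 3 + (2*G)*(1/(2*G)) = 3 + 1 = 4)
N(K) = 637 (N(K) = -63 + 7*(4 + 6)² = -63 + 7*10² = -63 + 7*100 = -63 + 700 = 637)
56399/N(124) = 56399/637 = 56399*(1/637) = 1151/13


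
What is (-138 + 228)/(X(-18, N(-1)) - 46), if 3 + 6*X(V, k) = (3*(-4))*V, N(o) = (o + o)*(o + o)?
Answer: -60/7 ≈ -8.5714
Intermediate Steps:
N(o) = 4*o² (N(o) = (2*o)*(2*o) = 4*o²)
X(V, k) = -½ - 2*V (X(V, k) = -½ + ((3*(-4))*V)/6 = -½ + (-12*V)/6 = -½ - 2*V)
(-138 + 228)/(X(-18, N(-1)) - 46) = (-138 + 228)/((-½ - 2*(-18)) - 46) = 90/((-½ + 36) - 46) = 90/(71/2 - 46) = 90/(-21/2) = 90*(-2/21) = -60/7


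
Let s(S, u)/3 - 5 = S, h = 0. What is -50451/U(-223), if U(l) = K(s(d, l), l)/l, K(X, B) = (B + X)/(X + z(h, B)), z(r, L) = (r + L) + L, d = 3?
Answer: 4747741806/199 ≈ 2.3858e+7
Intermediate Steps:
s(S, u) = 15 + 3*S
z(r, L) = r + 2*L (z(r, L) = (L + r) + L = r + 2*L)
K(X, B) = (B + X)/(X + 2*B) (K(X, B) = (B + X)/(X + (0 + 2*B)) = (B + X)/(X + 2*B))
U(l) = (24 + l)/(l*(24 + 2*l)) (U(l) = ((l + (15 + 3*3))/((15 + 3*3) + 2*l))/l = ((l + (15 + 9))/((15 + 9) + 2*l))/l = ((l + 24)/(24 + 2*l))/l = ((24 + l)/(24 + 2*l))/l = (24 + l)/(l*(24 + 2*l)))
-50451/U(-223) = -50451*(-446*(12 - 223)/(24 - 223)) = -50451/((½)*(-1/223)*(-199)/(-211)) = -50451/((½)*(-1/223)*(-1/211)*(-199)) = -50451/(-199/94106) = -50451*(-94106/199) = 4747741806/199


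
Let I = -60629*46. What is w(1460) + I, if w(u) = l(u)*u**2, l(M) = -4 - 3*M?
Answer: -9347723334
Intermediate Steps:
I = -2788934
w(u) = u**2*(-4 - 3*u) (w(u) = (-4 - 3*u)*u**2 = u**2*(-4 - 3*u))
w(1460) + I = 1460**2*(-4 - 3*1460) - 2788934 = 2131600*(-4 - 4380) - 2788934 = 2131600*(-4384) - 2788934 = -9344934400 - 2788934 = -9347723334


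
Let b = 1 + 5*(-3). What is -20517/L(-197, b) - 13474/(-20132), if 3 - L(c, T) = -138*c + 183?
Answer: 32574072/22955513 ≈ 1.4190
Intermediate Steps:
b = -14 (b = 1 - 15 = -14)
L(c, T) = -180 + 138*c (L(c, T) = 3 - (-138*c + 183) = 3 - (183 - 138*c) = 3 + (-183 + 138*c) = -180 + 138*c)
-20517/L(-197, b) - 13474/(-20132) = -20517/(-180 + 138*(-197)) - 13474/(-20132) = -20517/(-180 - 27186) - 13474*(-1/20132) = -20517/(-27366) + 6737/10066 = -20517*(-1/27366) + 6737/10066 = 6839/9122 + 6737/10066 = 32574072/22955513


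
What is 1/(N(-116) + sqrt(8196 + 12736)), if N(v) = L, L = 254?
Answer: 127/21792 - sqrt(5233)/21792 ≈ 0.0025083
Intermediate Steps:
N(v) = 254
1/(N(-116) + sqrt(8196 + 12736)) = 1/(254 + sqrt(8196 + 12736)) = 1/(254 + sqrt(20932)) = 1/(254 + 2*sqrt(5233))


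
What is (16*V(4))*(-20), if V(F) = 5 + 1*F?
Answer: -2880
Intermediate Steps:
V(F) = 5 + F
(16*V(4))*(-20) = (16*(5 + 4))*(-20) = (16*9)*(-20) = 144*(-20) = -2880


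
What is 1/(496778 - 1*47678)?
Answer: 1/449100 ≈ 2.2267e-6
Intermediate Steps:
1/(496778 - 1*47678) = 1/(496778 - 47678) = 1/449100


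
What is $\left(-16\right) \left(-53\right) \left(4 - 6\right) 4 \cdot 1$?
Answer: $-6784$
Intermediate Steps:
$\left(-16\right) \left(-53\right) \left(4 - 6\right) 4 \cdot 1 = 848 \left(4 - 6\right) 4 \cdot 1 = 848 \left(-2\right) 4 \cdot 1 = 848 \left(\left(-8\right) 1\right) = 848 \left(-8\right) = -6784$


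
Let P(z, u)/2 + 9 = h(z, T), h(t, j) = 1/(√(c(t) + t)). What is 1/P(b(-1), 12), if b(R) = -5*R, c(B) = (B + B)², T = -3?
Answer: -945/17008 - √105/17008 ≈ -0.056165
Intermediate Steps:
c(B) = 4*B² (c(B) = (2*B)² = 4*B²)
h(t, j) = (t + 4*t²)^(-½) (h(t, j) = 1/(√(4*t² + t)) = 1/(√(t + 4*t²)) = (t + 4*t²)^(-½))
P(z, u) = -18 + 2/√(z*(1 + 4*z))
1/P(b(-1), 12) = 1/(-18 + 2/√(-5*(-1) + 4*(-5*(-1))²)) = 1/(-18 + 2/√(5 + 4*5²)) = 1/(-18 + 2/√(5 + 4*25)) = 1/(-18 + 2/√(5 + 100)) = 1/(-18 + 2/√105) = 1/(-18 + 2*(√105/105)) = 1/(-18 + 2*√105/105)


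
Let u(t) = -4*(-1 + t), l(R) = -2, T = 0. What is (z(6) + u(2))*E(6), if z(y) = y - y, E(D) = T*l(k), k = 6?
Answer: 0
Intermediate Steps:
u(t) = 4 - 4*t
E(D) = 0 (E(D) = 0*(-2) = 0)
z(y) = 0
(z(6) + u(2))*E(6) = (0 + (4 - 4*2))*0 = (0 + (4 - 8))*0 = (0 - 4)*0 = -4*0 = 0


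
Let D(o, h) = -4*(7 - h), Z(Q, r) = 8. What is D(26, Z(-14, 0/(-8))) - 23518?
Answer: -23514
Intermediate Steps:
D(o, h) = -28 + 4*h
D(26, Z(-14, 0/(-8))) - 23518 = (-28 + 4*8) - 23518 = (-28 + 32) - 23518 = 4 - 23518 = -23514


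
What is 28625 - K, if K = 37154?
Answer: -8529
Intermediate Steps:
28625 - K = 28625 - 1*37154 = 28625 - 37154 = -8529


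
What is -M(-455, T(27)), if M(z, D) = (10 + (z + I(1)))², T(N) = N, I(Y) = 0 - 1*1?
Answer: -198916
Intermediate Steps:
I(Y) = -1 (I(Y) = 0 - 1 = -1)
M(z, D) = (9 + z)² (M(z, D) = (10 + (z - 1))² = (10 + (-1 + z))² = (9 + z)²)
-M(-455, T(27)) = -(9 - 455)² = -1*(-446)² = -1*198916 = -198916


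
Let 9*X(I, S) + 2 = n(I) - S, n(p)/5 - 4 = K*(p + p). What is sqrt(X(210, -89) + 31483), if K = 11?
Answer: sqrt(306554)/3 ≈ 184.56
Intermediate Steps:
n(p) = 20 + 110*p (n(p) = 20 + 5*(11*(p + p)) = 20 + 5*(11*(2*p)) = 20 + 5*(22*p) = 20 + 110*p)
X(I, S) = 2 - S/9 + 110*I/9 (X(I, S) = -2/9 + ((20 + 110*I) - S)/9 = -2/9 + (20 - S + 110*I)/9 = -2/9 + (20/9 - S/9 + 110*I/9) = 2 - S/9 + 110*I/9)
sqrt(X(210, -89) + 31483) = sqrt((2 - 1/9*(-89) + (110/9)*210) + 31483) = sqrt((2 + 89/9 + 7700/3) + 31483) = sqrt(23207/9 + 31483) = sqrt(306554/9) = sqrt(306554)/3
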